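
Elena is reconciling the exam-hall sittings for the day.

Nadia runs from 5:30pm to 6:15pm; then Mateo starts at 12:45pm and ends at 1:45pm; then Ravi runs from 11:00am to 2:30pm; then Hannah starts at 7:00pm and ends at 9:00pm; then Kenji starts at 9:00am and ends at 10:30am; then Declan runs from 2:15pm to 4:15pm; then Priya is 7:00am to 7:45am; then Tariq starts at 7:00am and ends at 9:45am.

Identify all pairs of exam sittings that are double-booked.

Declan & Ravi, Kenji & Tariq, Mateo & Ravi, Priya & Tariq

Sorted by start: Priya, Tariq, Kenji, Ravi, Mateo, Declan, Nadia, Hannah.
Tariq starts before Priya ends → Priya and Tariq overlap.
Kenji starts after Priya ends, so nothing later overlaps Priya either.
Kenji starts before Tariq ends → Tariq and Kenji overlap.
Ravi starts after Tariq ends, so nothing later overlaps Tariq either.
Ravi starts after Kenji ends, so nothing later overlaps Kenji either.
Mateo starts before Ravi ends → Ravi and Mateo overlap.
Declan starts before Ravi ends → Ravi and Declan overlap.
Nadia starts after Ravi ends, so nothing later overlaps Ravi either.
Declan starts after Mateo ends, so nothing later overlaps Mateo either.
Nadia starts after Declan ends, so nothing later overlaps Declan either.
Hannah starts after Nadia ends.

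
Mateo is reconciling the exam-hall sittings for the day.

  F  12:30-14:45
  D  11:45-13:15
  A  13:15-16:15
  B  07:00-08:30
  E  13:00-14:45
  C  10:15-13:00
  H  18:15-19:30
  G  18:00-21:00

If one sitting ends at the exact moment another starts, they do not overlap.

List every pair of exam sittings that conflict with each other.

Two intervals overlap when each starts before the other ends.
Sorted by start: B, C, D, F, E, A, G, H.
C starts after B ends, so nothing later overlaps B either.
D starts before C ends → C and D overlap.
F starts before C ends → C and F overlap.
E starts exactly when C ends (back-to-back, no overlap), so nothing later overlaps C either.
F starts before D ends → D and F overlap.
E starts before D ends → D and E overlap.
A starts exactly when D ends (back-to-back, no overlap), so nothing later overlaps D either.
E starts before F ends → F and E overlap.
A starts before F ends → F and A overlap.
G starts after F ends, so nothing later overlaps F either.
A starts before E ends → E and A overlap.
G starts after E ends, so nothing later overlaps E either.
G starts after A ends, so nothing later overlaps A either.
H starts before G ends → G and H overlap.

A & E, A & F, C & D, C & F, D & E, D & F, E & F, G & H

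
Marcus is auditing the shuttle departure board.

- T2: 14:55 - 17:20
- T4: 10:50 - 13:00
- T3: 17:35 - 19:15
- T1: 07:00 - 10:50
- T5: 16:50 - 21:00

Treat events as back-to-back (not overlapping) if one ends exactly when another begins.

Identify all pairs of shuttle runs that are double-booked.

Sorted by start: T1, T4, T2, T5, T3.
T4 starts exactly when T1 ends (back-to-back, no overlap) — done with T1.
T2 starts after T4 ends — done with T4.
T5 starts before T2 ends → T2 and T5 overlap.
T3 starts after T2 ends.
T3 starts before T5 ends → T5 and T3 overlap.

T2 & T5, T3 & T5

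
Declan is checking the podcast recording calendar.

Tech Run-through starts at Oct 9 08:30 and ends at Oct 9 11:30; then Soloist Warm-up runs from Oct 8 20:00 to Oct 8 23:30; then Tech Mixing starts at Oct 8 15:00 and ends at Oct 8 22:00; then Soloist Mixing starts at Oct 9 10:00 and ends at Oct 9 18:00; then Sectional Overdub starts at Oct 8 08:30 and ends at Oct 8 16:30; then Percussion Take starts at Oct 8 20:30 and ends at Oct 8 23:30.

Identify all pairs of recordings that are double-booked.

Two intervals overlap when each starts before the other ends.
Sorted by start: Sectional Overdub, Tech Mixing, Soloist Warm-up, Percussion Take, Tech Run-through, Soloist Mixing.
Tech Mixing starts before Sectional Overdub ends → Sectional Overdub and Tech Mixing overlap.
Soloist Warm-up starts after Sectional Overdub ends; Sectional Overdub is clear from here.
Soloist Warm-up starts before Tech Mixing ends → Tech Mixing and Soloist Warm-up overlap.
Percussion Take starts before Tech Mixing ends → Tech Mixing and Percussion Take overlap.
Tech Run-through starts after Tech Mixing ends; Tech Mixing is clear from here.
Percussion Take starts before Soloist Warm-up ends → Soloist Warm-up and Percussion Take overlap.
Tech Run-through starts after Soloist Warm-up ends; Soloist Warm-up is clear from here.
Tech Run-through starts after Percussion Take ends; Percussion Take is clear from here.
Soloist Mixing starts before Tech Run-through ends → Tech Run-through and Soloist Mixing overlap.

Percussion Take & Soloist Warm-up, Percussion Take & Tech Mixing, Sectional Overdub & Tech Mixing, Soloist Mixing & Tech Run-through, Soloist Warm-up & Tech Mixing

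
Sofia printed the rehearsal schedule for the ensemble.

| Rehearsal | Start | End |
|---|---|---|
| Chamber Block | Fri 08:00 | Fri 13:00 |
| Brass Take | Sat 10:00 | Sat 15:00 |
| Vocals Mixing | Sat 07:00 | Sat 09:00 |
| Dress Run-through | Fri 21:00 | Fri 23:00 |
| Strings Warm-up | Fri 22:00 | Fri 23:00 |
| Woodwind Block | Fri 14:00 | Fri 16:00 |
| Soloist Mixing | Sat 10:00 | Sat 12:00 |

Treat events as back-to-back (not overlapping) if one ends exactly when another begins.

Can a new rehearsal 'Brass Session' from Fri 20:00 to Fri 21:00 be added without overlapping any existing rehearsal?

Yes — the slot is free

Chamber Block: ends Fri 13:00 at or before Brass Session starts Fri 20:00 → clear.
Woodwind Block: ends Fri 16:00 at or before Brass Session starts Fri 20:00 → clear.
Dress Run-through: starts Fri 21:00 at or after Brass Session ends Fri 21:00 → clear.
Strings Warm-up: starts Fri 22:00 at or after Brass Session ends Fri 21:00 → clear.
Vocals Mixing: starts Sat 07:00 at or after Brass Session ends Fri 21:00 → clear.
Soloist Mixing: starts Sat 10:00 at or after Brass Session ends Fri 21:00 → clear.
Brass Take: starts Sat 10:00 at or after Brass Session ends Fri 21:00 → clear.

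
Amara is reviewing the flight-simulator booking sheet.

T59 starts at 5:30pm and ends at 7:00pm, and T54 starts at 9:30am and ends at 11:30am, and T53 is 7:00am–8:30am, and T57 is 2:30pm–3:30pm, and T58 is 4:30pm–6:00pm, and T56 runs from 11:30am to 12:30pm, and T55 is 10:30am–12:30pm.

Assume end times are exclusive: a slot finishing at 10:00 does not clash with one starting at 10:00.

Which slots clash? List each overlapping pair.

T54 & T55, T55 & T56, T58 & T59

Sorted by start: T53, T54, T55, T56, T57, T58, T59.
T54 starts after T53 ends, so T53 has no further overlaps.
T55 starts before T54 ends → T54 and T55 overlap.
T56 starts exactly when T54 ends (back-to-back, no overlap), so T54 has no further overlaps.
T56 starts before T55 ends → T55 and T56 overlap.
T57 starts after T55 ends, so T55 has no further overlaps.
T57 starts after T56 ends, so T56 has no further overlaps.
T58 starts after T57 ends, so T57 has no further overlaps.
T59 starts before T58 ends → T58 and T59 overlap.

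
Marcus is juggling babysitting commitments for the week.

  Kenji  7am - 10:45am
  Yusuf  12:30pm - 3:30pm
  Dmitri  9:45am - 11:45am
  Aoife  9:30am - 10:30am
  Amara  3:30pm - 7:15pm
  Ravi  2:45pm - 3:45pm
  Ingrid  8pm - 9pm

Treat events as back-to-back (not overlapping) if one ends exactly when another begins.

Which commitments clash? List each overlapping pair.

Amara & Ravi, Aoife & Dmitri, Aoife & Kenji, Dmitri & Kenji, Ravi & Yusuf

Sorted by start: Kenji, Aoife, Dmitri, Yusuf, Ravi, Amara, Ingrid.
Aoife starts before Kenji ends → Kenji and Aoife overlap.
Dmitri starts before Kenji ends → Kenji and Dmitri overlap.
Yusuf starts after Kenji ends; Kenji is clear from here.
Dmitri starts before Aoife ends → Aoife and Dmitri overlap.
Yusuf starts after Aoife ends; Aoife is clear from here.
Yusuf starts after Dmitri ends; Dmitri is clear from here.
Ravi starts before Yusuf ends → Yusuf and Ravi overlap.
Amara starts exactly when Yusuf ends (back-to-back, no overlap); Yusuf is clear from here.
Amara starts before Ravi ends → Ravi and Amara overlap.
Ingrid starts after Ravi ends.
Ingrid starts after Amara ends.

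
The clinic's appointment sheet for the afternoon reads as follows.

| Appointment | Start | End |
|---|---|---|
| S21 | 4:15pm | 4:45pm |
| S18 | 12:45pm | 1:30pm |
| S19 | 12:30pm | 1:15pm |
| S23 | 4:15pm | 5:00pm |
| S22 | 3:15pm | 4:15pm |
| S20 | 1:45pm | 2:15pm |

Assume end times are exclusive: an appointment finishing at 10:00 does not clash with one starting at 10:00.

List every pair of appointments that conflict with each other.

Check each pair: they overlap iff neither finishes before the other starts.
Sorted by start: S19, S18, S20, S22, S21, S23.
S18 starts before S19 ends → S19 and S18 overlap.
S20 starts after S19 ends, so S19 has no further overlaps.
S20 starts after S18 ends, so S18 has no further overlaps.
S22 starts after S20 ends, so S20 has no further overlaps.
S21 starts exactly when S22 ends (back-to-back, no overlap), so S22 has no further overlaps.
S23 starts before S21 ends → S21 and S23 overlap.

S18 & S19, S21 & S23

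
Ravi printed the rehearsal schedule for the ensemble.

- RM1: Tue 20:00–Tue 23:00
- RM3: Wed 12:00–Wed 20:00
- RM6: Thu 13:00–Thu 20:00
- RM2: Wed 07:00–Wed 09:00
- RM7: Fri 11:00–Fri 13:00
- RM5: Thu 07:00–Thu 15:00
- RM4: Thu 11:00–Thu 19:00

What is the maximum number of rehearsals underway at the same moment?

Walk through starts and ends in time order (an end at T is processed before a start at T):
Tue 20:00 start RM1 → 1
Tue 23:00 end RM1 → 0
Wed 07:00 start RM2 → 1
Wed 09:00 end RM2 → 0
Wed 12:00 start RM3 → 1
Wed 20:00 end RM3 → 0
Thu 07:00 start RM5 → 1
Thu 11:00 start RM4 → 2
Thu 13:00 start RM6 → 3
Thu 15:00 end RM5 → 2
Thu 19:00 end RM4 → 1
Thu 20:00 end RM6 → 0
Fri 11:00 start RM7 → 1
Fri 13:00 end RM7 → 0
Peak is 3, at Thu 13:00 (RM4, RM5, RM6).

3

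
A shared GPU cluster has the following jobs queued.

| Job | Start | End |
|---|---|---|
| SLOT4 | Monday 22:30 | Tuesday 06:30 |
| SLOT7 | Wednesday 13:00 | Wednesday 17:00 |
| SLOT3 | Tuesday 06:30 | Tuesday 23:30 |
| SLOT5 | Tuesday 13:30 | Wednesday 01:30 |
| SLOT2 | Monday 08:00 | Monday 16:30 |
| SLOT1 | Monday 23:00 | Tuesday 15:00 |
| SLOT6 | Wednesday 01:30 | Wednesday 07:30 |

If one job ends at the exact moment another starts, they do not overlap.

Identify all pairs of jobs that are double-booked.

Sorted by start: SLOT2, SLOT4, SLOT1, SLOT3, SLOT5, SLOT6, SLOT7.
SLOT4 starts after SLOT2 ends; SLOT2 is clear from here.
SLOT1 starts before SLOT4 ends → SLOT4 and SLOT1 overlap.
SLOT3 starts exactly when SLOT4 ends (back-to-back, no overlap); SLOT4 is clear from here.
SLOT3 starts before SLOT1 ends → SLOT1 and SLOT3 overlap.
SLOT5 starts before SLOT1 ends → SLOT1 and SLOT5 overlap.
SLOT6 starts after SLOT1 ends; SLOT1 is clear from here.
SLOT5 starts before SLOT3 ends → SLOT3 and SLOT5 overlap.
SLOT6 starts after SLOT3 ends; SLOT3 is clear from here.
SLOT6 starts exactly when SLOT5 ends (back-to-back, no overlap); SLOT5 is clear from here.
SLOT7 starts after SLOT6 ends.

SLOT1 & SLOT3, SLOT1 & SLOT4, SLOT1 & SLOT5, SLOT3 & SLOT5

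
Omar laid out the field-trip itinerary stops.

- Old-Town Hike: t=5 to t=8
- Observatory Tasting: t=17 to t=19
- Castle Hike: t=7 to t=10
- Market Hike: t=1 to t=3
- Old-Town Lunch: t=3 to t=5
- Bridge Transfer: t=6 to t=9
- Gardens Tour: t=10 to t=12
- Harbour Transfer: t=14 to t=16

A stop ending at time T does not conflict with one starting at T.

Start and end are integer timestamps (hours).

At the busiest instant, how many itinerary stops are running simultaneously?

3

Sweep the timeline, counting +1 at each start and −1 at each end (ends before starts at a tie):
t=1 start Market Hike → 1
t=3 end Market Hike → 0
t=3 start Old-Town Lunch → 1
t=5 end Old-Town Lunch → 0
t=5 start Old-Town Hike → 1
t=6 start Bridge Transfer → 2
t=7 start Castle Hike → 3
t=8 end Old-Town Hike → 2
t=9 end Bridge Transfer → 1
t=10 end Castle Hike → 0
t=10 start Gardens Tour → 1
t=12 end Gardens Tour → 0
t=14 start Harbour Transfer → 1
t=16 end Harbour Transfer → 0
t=17 start Observatory Tasting → 1
t=19 end Observatory Tasting → 0
Peak is 3, at t=7 (Bridge Transfer, Castle Hike, Old-Town Hike).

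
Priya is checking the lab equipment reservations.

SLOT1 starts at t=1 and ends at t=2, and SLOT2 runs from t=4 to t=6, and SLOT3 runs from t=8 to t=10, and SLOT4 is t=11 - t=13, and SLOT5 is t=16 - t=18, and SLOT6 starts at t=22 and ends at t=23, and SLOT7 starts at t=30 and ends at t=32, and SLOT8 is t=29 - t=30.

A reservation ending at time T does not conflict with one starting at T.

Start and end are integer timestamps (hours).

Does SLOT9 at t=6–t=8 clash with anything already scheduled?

No — it doesn't clash with anything

SLOT1: ends t=2 at or before SLOT9 starts t=6 → clear.
SLOT2: ends t=6 at or before SLOT9 starts t=6 → clear.
SLOT3: starts t=8 at or after SLOT9 ends t=8 → clear.
SLOT4: starts t=11 at or after SLOT9 ends t=8 → clear.
SLOT5: starts t=16 at or after SLOT9 ends t=8 → clear.
SLOT6: starts t=22 at or after SLOT9 ends t=8 → clear.
SLOT8: starts t=29 at or after SLOT9 ends t=8 → clear.
SLOT7: starts t=30 at or after SLOT9 ends t=8 → clear.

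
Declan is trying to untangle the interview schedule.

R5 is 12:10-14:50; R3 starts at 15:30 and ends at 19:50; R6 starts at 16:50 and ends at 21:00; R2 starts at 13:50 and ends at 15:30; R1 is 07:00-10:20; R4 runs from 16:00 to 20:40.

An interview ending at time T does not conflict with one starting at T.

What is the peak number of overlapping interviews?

Walk through starts and ends in time order (an end at T is processed before a start at T):
07:00 start R1 → 1
10:20 end R1 → 0
12:10 start R5 → 1
13:50 start R2 → 2
14:50 end R5 → 1
15:30 end R2 → 0
15:30 start R3 → 1
16:00 start R4 → 2
16:50 start R6 → 3
19:50 end R3 → 2
20:40 end R4 → 1
21:00 end R6 → 0
Peak is 3, at 16:50 (R3, R4, R6).

3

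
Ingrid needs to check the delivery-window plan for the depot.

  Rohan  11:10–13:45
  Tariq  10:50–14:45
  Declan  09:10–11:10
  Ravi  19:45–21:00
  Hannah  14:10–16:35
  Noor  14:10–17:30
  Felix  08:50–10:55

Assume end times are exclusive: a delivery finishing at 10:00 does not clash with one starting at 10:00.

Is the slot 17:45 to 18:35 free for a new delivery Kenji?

Felix: ends 10:55 at or before Kenji starts 17:45 → clear.
Declan: ends 11:10 at or before Kenji starts 17:45 → clear.
Tariq: ends 14:45 at or before Kenji starts 17:45 → clear.
Rohan: ends 13:45 at or before Kenji starts 17:45 → clear.
Noor: ends 17:30 at or before Kenji starts 17:45 → clear.
Hannah: ends 16:35 at or before Kenji starts 17:45 → clear.
Ravi: starts 19:45 at or after Kenji ends 18:35 → clear.

Yes — the slot is free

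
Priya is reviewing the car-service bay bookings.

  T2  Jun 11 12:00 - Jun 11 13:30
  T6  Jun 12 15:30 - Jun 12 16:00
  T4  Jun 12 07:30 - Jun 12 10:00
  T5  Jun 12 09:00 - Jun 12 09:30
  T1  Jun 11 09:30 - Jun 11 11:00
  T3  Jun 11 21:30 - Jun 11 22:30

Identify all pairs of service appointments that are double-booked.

Sorted by start: T1, T2, T3, T4, T5, T6.
T2 starts after T1 ends, so T1 has no further overlaps.
T3 starts after T2 ends, so T2 has no further overlaps.
T4 starts after T3 ends, so T3 has no further overlaps.
T5 starts before T4 ends → T4 and T5 overlap.
T6 starts after T4 ends.
T6 starts after T5 ends.

T4 & T5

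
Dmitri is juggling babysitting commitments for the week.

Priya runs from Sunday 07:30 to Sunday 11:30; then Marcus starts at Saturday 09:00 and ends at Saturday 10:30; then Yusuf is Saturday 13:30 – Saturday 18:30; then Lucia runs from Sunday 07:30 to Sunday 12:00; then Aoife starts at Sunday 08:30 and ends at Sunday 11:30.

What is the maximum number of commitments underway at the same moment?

Walk through starts and ends in time order (an end at T is processed before a start at T):
Saturday 09:00 start Marcus → 1
Saturday 10:30 end Marcus → 0
Saturday 13:30 start Yusuf → 1
Saturday 18:30 end Yusuf → 0
Sunday 07:30 start Lucia → 1
Sunday 07:30 start Priya → 2
Sunday 08:30 start Aoife → 3
Sunday 11:30 end Aoife → 2
Sunday 11:30 end Priya → 1
Sunday 12:00 end Lucia → 0
Peak is 3, at Sunday 08:30 (Aoife, Lucia, Priya).

3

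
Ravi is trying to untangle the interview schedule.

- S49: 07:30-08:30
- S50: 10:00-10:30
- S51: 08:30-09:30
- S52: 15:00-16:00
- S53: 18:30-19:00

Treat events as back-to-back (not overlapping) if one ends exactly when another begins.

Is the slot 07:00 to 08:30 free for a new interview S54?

S49: starts 07:30 before S54 ends 08:30, and ends 08:30 after S54 starts 07:00 → overlap.
S51: starts 08:30 at or after S54 ends 08:30 → clear.
S50: starts 10:00 at or after S54 ends 08:30 → clear.
S52: starts 15:00 at or after S54 ends 08:30 → clear.
S53: starts 18:30 at or after S54 ends 08:30 → clear.
S54 overlaps S49.

No — it overlaps S49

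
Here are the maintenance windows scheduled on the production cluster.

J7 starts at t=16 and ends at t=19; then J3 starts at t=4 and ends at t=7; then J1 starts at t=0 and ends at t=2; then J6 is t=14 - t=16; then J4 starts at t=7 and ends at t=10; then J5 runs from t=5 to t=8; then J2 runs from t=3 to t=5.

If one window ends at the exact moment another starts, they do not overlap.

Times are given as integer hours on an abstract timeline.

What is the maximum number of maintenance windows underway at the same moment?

Sort all start/end points and keep a running count:
t=0 start J1 → 1
t=2 end J1 → 0
t=3 start J2 → 1
t=4 start J3 → 2
t=5 end J2 → 1
t=5 start J5 → 2
t=7 end J3 → 1
t=7 start J4 → 2
t=8 end J5 → 1
t=10 end J4 → 0
t=14 start J6 → 1
t=16 end J6 → 0
t=16 start J7 → 1
t=19 end J7 → 0
Peak is 2, at t=4 (J2, J3).

2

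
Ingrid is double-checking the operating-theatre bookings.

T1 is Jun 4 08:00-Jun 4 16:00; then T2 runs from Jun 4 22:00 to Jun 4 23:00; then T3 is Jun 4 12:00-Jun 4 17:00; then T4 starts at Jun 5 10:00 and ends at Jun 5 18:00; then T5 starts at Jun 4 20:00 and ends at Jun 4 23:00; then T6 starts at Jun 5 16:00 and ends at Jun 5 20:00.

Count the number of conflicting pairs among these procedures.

Sorted by start: T1, T3, T5, T2, T4, T6.
T3 starts before T1 ends → T1 and T3 overlap.
T5 starts after T1 ends, so T1 has no further overlaps.
T5 starts after T3 ends, so T3 has no further overlaps.
T2 starts before T5 ends → T5 and T2 overlap.
T4 starts after T5 ends, so T5 has no further overlaps.
T4 starts after T2 ends, so T2 has no further overlaps.
T6 starts before T4 ends → T4 and T6 overlap.
Overlapping pairs: T1 & T3, T2 & T5, T4 & T6 — 3 in total.

3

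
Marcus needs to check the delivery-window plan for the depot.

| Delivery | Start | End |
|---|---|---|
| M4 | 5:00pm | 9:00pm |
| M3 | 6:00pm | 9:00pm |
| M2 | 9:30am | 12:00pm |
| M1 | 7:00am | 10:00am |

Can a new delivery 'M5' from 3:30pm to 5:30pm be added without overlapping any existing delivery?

No — it overlaps M4

M1: ends 10:00am at or before M5 starts 3:30pm → clear.
M2: ends 12:00pm at or before M5 starts 3:30pm → clear.
M4: starts 5:00pm before M5 ends 5:30pm, and ends 9:00pm after M5 starts 3:30pm → overlap.
M3: starts 6:00pm at or after M5 ends 5:30pm → clear.
M5 overlaps M4.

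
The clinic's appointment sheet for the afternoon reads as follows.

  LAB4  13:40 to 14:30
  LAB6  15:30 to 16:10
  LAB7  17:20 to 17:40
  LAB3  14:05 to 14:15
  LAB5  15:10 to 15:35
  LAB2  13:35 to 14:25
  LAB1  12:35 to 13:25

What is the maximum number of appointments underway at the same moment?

Walk through starts and ends in time order (an end at T is processed before a start at T):
12:35 start LAB1 → 1
13:25 end LAB1 → 0
13:35 start LAB2 → 1
13:40 start LAB4 → 2
14:05 start LAB3 → 3
14:15 end LAB3 → 2
14:25 end LAB2 → 1
14:30 end LAB4 → 0
15:10 start LAB5 → 1
15:30 start LAB6 → 2
15:35 end LAB5 → 1
16:10 end LAB6 → 0
17:20 start LAB7 → 1
17:40 end LAB7 → 0
Peak is 3, at 14:05 (LAB2, LAB3, LAB4).

3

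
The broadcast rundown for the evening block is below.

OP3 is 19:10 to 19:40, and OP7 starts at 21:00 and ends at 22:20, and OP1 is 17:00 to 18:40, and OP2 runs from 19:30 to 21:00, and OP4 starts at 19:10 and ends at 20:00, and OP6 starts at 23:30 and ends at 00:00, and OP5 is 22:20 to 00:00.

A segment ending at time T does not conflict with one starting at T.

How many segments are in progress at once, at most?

3

Walk through starts and ends in time order (an end at T is processed before a start at T):
17:00 start OP1 → 1
18:40 end OP1 → 0
19:10 start OP3 → 1
19:10 start OP4 → 2
19:30 start OP2 → 3
19:40 end OP3 → 2
20:00 end OP4 → 1
21:00 end OP2 → 0
21:00 start OP7 → 1
22:20 end OP7 → 0
22:20 start OP5 → 1
23:30 start OP6 → 2
00:00 end OP5 → 1
00:00 end OP6 → 0
Peak is 3, at 19:30 (OP2, OP3, OP4).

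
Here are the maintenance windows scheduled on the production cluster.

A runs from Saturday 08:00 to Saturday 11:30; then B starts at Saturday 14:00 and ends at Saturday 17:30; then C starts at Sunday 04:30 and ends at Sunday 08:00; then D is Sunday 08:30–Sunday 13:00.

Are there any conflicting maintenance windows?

No

Sorted by start: A, B, C, D.
B starts after A ends — done with A.
C starts after B ends — done with B.
D starts after C ends.
Every pair is clear; the schedule has no overlaps.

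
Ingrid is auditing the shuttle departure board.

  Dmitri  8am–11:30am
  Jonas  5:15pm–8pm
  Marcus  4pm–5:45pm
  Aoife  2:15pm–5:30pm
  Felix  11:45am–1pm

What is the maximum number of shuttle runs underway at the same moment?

3

Walk through starts and ends in time order (an end at T is processed before a start at T):
8am start Dmitri → 1
11:30am end Dmitri → 0
11:45am start Felix → 1
1pm end Felix → 0
2:15pm start Aoife → 1
4pm start Marcus → 2
5:15pm start Jonas → 3
5:30pm end Aoife → 2
5:45pm end Marcus → 1
8pm end Jonas → 0
Peak is 3, at 5:15pm (Aoife, Jonas, Marcus).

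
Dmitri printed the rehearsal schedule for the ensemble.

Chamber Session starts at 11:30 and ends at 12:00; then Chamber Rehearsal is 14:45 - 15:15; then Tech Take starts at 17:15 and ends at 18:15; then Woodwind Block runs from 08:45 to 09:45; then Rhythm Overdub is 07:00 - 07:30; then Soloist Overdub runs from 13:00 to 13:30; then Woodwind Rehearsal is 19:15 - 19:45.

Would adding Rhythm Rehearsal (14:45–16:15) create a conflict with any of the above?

Yes — it overlaps Chamber Rehearsal

Rhythm Overdub: ends 07:30 at or before Rhythm Rehearsal starts 14:45 → clear.
Woodwind Block: ends 09:45 at or before Rhythm Rehearsal starts 14:45 → clear.
Chamber Session: ends 12:00 at or before Rhythm Rehearsal starts 14:45 → clear.
Soloist Overdub: ends 13:30 at or before Rhythm Rehearsal starts 14:45 → clear.
Chamber Rehearsal: starts 14:45 before Rhythm Rehearsal ends 16:15, and ends 15:15 after Rhythm Rehearsal starts 14:45 → overlap.
Tech Take: starts 17:15 at or after Rhythm Rehearsal ends 16:15 → clear.
Woodwind Rehearsal: starts 19:15 at or after Rhythm Rehearsal ends 16:15 → clear.
Rhythm Rehearsal overlaps Chamber Rehearsal.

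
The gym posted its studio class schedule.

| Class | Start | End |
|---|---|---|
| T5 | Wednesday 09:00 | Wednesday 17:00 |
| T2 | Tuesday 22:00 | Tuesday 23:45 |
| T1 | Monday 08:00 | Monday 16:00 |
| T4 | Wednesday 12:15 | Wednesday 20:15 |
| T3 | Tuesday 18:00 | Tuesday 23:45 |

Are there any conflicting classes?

Yes

Sorted by start: T1, T3, T2, T5, T4.
T3 starts after T1 ends, so T1 has no further overlaps.
T2 starts before T3 ends → T3 and T2 overlap.
That's a conflict, so the schedule is not conflict-free.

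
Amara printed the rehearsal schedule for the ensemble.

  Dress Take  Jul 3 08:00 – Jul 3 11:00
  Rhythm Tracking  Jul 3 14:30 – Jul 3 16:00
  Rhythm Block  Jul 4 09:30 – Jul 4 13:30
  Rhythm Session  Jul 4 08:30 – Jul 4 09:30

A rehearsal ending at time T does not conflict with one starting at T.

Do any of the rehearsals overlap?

Sorted by start: Dress Take, Rhythm Tracking, Rhythm Session, Rhythm Block.
Rhythm Tracking starts after Dress Take ends, so nothing later overlaps Dress Take either.
Rhythm Session starts after Rhythm Tracking ends, so nothing later overlaps Rhythm Tracking either.
Rhythm Block starts exactly when Rhythm Session ends (back-to-back, no overlap).
Every pair is clear; the schedule has no overlaps.

No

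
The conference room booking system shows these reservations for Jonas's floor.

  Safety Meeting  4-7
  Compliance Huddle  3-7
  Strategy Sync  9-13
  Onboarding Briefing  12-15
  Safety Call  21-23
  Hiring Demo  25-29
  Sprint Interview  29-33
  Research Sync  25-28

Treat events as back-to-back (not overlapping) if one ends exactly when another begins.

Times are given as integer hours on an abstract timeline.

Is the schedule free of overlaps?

No

Sorted by start: Compliance Huddle, Safety Meeting, Strategy Sync, Onboarding Briefing, Safety Call, Hiring Demo, Research Sync, Sprint Interview.
Safety Meeting starts before Compliance Huddle ends → Compliance Huddle and Safety Meeting overlap.
That's a conflict, so the schedule is not conflict-free.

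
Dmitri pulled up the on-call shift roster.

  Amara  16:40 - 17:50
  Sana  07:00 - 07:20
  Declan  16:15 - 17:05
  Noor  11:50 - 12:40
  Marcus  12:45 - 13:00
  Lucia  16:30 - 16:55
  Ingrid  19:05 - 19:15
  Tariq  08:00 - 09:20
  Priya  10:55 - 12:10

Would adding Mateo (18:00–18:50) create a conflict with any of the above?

Sana: ends 07:20 at or before Mateo starts 18:00 → clear.
Tariq: ends 09:20 at or before Mateo starts 18:00 → clear.
Priya: ends 12:10 at or before Mateo starts 18:00 → clear.
Noor: ends 12:40 at or before Mateo starts 18:00 → clear.
Marcus: ends 13:00 at or before Mateo starts 18:00 → clear.
Declan: ends 17:05 at or before Mateo starts 18:00 → clear.
Lucia: ends 16:55 at or before Mateo starts 18:00 → clear.
Amara: ends 17:50 at or before Mateo starts 18:00 → clear.
Ingrid: starts 19:05 at or after Mateo ends 18:50 → clear.

No — it doesn't clash with anything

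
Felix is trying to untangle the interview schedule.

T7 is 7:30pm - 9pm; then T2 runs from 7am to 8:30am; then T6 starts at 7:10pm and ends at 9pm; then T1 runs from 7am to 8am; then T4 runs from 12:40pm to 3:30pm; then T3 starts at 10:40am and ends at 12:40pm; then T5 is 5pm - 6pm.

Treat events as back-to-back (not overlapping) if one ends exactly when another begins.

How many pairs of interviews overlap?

2

Sorted by start: T1, T2, T3, T4, T5, T6, T7.
T2 starts before T1 ends → T1 and T2 overlap.
T3 starts after T1 ends, so nothing later overlaps T1 either.
T3 starts after T2 ends, so nothing later overlaps T2 either.
T4 starts exactly when T3 ends (back-to-back, no overlap), so nothing later overlaps T3 either.
T5 starts after T4 ends, so nothing later overlaps T4 either.
T6 starts after T5 ends, so nothing later overlaps T5 either.
T7 starts before T6 ends → T6 and T7 overlap.
Overlapping pairs: T1 & T2, T6 & T7 — 2 in total.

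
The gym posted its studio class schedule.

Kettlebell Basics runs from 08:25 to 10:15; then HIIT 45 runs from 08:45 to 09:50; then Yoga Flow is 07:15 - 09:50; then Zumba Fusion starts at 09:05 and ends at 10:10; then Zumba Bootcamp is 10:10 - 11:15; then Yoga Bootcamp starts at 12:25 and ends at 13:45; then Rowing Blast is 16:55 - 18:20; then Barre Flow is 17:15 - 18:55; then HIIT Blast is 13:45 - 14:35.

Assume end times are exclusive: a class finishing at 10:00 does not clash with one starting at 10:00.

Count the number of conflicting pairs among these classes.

8

Two intervals overlap when each starts before the other ends.
Sorted by start: Yoga Flow, Kettlebell Basics, HIIT 45, Zumba Fusion, Zumba Bootcamp, Yoga Bootcamp, HIIT Blast, Rowing Blast, Barre Flow.
Kettlebell Basics starts before Yoga Flow ends → Yoga Flow and Kettlebell Basics overlap.
HIIT 45 starts before Yoga Flow ends → Yoga Flow and HIIT 45 overlap.
Zumba Fusion starts before Yoga Flow ends → Yoga Flow and Zumba Fusion overlap.
Zumba Bootcamp starts after Yoga Flow ends — done with Yoga Flow.
HIIT 45 starts before Kettlebell Basics ends → Kettlebell Basics and HIIT 45 overlap.
Zumba Fusion starts before Kettlebell Basics ends → Kettlebell Basics and Zumba Fusion overlap.
Zumba Bootcamp starts before Kettlebell Basics ends → Kettlebell Basics and Zumba Bootcamp overlap.
Yoga Bootcamp starts after Kettlebell Basics ends — done with Kettlebell Basics.
Zumba Fusion starts before HIIT 45 ends → HIIT 45 and Zumba Fusion overlap.
Zumba Bootcamp starts after HIIT 45 ends — done with HIIT 45.
Zumba Bootcamp starts exactly when Zumba Fusion ends (back-to-back, no overlap) — done with Zumba Fusion.
Yoga Bootcamp starts after Zumba Bootcamp ends — done with Zumba Bootcamp.
HIIT Blast starts exactly when Yoga Bootcamp ends (back-to-back, no overlap) — done with Yoga Bootcamp.
Rowing Blast starts after HIIT Blast ends — done with HIIT Blast.
Barre Flow starts before Rowing Blast ends → Rowing Blast and Barre Flow overlap.
Overlapping pairs: Barre Flow & Rowing Blast, HIIT 45 & Kettlebell Basics, HIIT 45 & Yoga Flow, HIIT 45 & Zumba Fusion, Kettlebell Basics & Yoga Flow, Kettlebell Basics & Zumba Bootcamp, Kettlebell Basics & Zumba Fusion, Yoga Flow & Zumba Fusion — 8 in total.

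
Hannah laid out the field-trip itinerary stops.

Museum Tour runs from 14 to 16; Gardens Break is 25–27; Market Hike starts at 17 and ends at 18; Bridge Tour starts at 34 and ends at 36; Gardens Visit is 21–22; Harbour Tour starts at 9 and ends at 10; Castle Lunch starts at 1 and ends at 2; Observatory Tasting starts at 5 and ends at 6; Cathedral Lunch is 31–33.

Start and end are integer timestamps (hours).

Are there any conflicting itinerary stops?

Two intervals overlap when each starts before the other ends.
Sorted by start: Castle Lunch, Observatory Tasting, Harbour Tour, Museum Tour, Market Hike, Gardens Visit, Gardens Break, Cathedral Lunch, Bridge Tour.
Observatory Tasting starts after Castle Lunch ends, so nothing later overlaps Castle Lunch either.
Harbour Tour starts after Observatory Tasting ends, so nothing later overlaps Observatory Tasting either.
Museum Tour starts after Harbour Tour ends, so nothing later overlaps Harbour Tour either.
Market Hike starts after Museum Tour ends, so nothing later overlaps Museum Tour either.
Gardens Visit starts after Market Hike ends, so nothing later overlaps Market Hike either.
Gardens Break starts after Gardens Visit ends, so nothing later overlaps Gardens Visit either.
Cathedral Lunch starts after Gardens Break ends, so nothing later overlaps Gardens Break either.
Bridge Tour starts after Cathedral Lunch ends.
Every pair is clear; the schedule has no overlaps.

No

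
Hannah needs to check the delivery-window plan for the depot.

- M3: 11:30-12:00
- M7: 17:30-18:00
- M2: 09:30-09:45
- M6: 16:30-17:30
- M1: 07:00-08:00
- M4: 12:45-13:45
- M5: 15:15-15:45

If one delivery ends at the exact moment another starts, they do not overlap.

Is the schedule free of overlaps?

Yes

Sorted by start: M1, M2, M3, M4, M5, M6, M7.
M2 starts after M1 ends; M1 is clear from here.
M3 starts after M2 ends; M2 is clear from here.
M4 starts after M3 ends; M3 is clear from here.
M5 starts after M4 ends; M4 is clear from here.
M6 starts after M5 ends; M5 is clear from here.
M7 starts exactly when M6 ends (back-to-back, no overlap).
Every pair is clear; the schedule has no overlaps.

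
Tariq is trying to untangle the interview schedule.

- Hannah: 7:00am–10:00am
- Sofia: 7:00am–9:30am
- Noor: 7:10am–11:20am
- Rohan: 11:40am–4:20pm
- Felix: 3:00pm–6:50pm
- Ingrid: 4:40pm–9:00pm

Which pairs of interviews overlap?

Felix & Ingrid, Felix & Rohan, Hannah & Noor, Hannah & Sofia, Noor & Sofia

Check each pair: they overlap iff neither finishes before the other starts.
Sorted by start: Hannah, Sofia, Noor, Rohan, Felix, Ingrid.
Sofia starts before Hannah ends → Hannah and Sofia overlap.
Noor starts before Hannah ends → Hannah and Noor overlap.
Rohan starts after Hannah ends — done with Hannah.
Noor starts before Sofia ends → Sofia and Noor overlap.
Rohan starts after Sofia ends — done with Sofia.
Rohan starts after Noor ends — done with Noor.
Felix starts before Rohan ends → Rohan and Felix overlap.
Ingrid starts after Rohan ends.
Ingrid starts before Felix ends → Felix and Ingrid overlap.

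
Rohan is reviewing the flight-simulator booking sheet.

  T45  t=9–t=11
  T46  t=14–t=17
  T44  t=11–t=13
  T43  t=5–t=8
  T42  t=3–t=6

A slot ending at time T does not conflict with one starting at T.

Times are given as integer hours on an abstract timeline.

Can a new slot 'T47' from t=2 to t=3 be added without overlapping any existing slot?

Yes — the slot is free

T42: starts t=3 at or after T47 ends t=3 → clear.
T43: starts t=5 at or after T47 ends t=3 → clear.
T45: starts t=9 at or after T47 ends t=3 → clear.
T44: starts t=11 at or after T47 ends t=3 → clear.
T46: starts t=14 at or after T47 ends t=3 → clear.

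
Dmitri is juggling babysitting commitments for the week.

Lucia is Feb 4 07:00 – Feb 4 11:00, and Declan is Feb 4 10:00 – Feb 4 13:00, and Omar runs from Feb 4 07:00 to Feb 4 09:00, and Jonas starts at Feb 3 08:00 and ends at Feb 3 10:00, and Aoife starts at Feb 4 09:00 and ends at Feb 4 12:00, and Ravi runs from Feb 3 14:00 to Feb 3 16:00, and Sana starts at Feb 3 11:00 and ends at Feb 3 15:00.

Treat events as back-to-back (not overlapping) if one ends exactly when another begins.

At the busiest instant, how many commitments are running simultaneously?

Sweep the timeline, counting +1 at each start and −1 at each end (ends before starts at a tie):
Feb 3 08:00 start Jonas → 1
Feb 3 10:00 end Jonas → 0
Feb 3 11:00 start Sana → 1
Feb 3 14:00 start Ravi → 2
Feb 3 15:00 end Sana → 1
Feb 3 16:00 end Ravi → 0
Feb 4 07:00 start Lucia → 1
Feb 4 07:00 start Omar → 2
Feb 4 09:00 end Omar → 1
Feb 4 09:00 start Aoife → 2
Feb 4 10:00 start Declan → 3
Feb 4 11:00 end Lucia → 2
Feb 4 12:00 end Aoife → 1
Feb 4 13:00 end Declan → 0
Peak is 3, at Feb 4 10:00 (Aoife, Declan, Lucia).

3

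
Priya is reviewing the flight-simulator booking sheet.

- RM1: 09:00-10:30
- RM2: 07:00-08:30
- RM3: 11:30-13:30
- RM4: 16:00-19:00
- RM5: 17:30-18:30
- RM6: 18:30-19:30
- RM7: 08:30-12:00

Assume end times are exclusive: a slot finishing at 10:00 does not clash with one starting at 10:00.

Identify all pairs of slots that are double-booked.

RM1 & RM7, RM3 & RM7, RM4 & RM5, RM4 & RM6

Sorted by start: RM2, RM7, RM1, RM3, RM4, RM5, RM6.
RM7 starts exactly when RM2 ends (back-to-back, no overlap), so RM2 has no further overlaps.
RM1 starts before RM7 ends → RM7 and RM1 overlap.
RM3 starts before RM7 ends → RM7 and RM3 overlap.
RM4 starts after RM7 ends, so RM7 has no further overlaps.
RM3 starts after RM1 ends, so RM1 has no further overlaps.
RM4 starts after RM3 ends, so RM3 has no further overlaps.
RM5 starts before RM4 ends → RM4 and RM5 overlap.
RM6 starts before RM4 ends → RM4 and RM6 overlap.
RM6 starts exactly when RM5 ends (back-to-back, no overlap).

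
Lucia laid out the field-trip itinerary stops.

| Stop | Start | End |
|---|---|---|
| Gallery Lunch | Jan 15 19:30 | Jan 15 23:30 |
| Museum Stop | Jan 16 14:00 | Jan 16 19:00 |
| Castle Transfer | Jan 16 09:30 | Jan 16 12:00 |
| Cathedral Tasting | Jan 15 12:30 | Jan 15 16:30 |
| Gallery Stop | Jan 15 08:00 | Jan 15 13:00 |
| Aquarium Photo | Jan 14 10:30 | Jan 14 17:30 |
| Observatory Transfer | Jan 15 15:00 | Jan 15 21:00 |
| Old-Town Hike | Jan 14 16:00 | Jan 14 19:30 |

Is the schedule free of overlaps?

Check each pair: they overlap iff neither finishes before the other starts.
Sorted by start: Aquarium Photo, Old-Town Hike, Gallery Stop, Cathedral Tasting, Observatory Transfer, Gallery Lunch, Castle Transfer, Museum Stop.
Old-Town Hike starts before Aquarium Photo ends → Aquarium Photo and Old-Town Hike overlap.
That's a conflict, so the schedule is not conflict-free.

No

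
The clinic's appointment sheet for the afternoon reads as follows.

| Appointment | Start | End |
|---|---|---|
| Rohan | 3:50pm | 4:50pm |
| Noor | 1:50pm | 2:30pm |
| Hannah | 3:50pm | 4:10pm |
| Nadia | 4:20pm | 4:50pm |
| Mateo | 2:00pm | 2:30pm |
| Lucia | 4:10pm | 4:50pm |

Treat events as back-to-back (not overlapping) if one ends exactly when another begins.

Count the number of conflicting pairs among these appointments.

Sorted by start: Noor, Mateo, Hannah, Rohan, Lucia, Nadia.
Mateo starts before Noor ends → Noor and Mateo overlap.
Hannah starts after Noor ends — done with Noor.
Hannah starts after Mateo ends — done with Mateo.
Rohan starts before Hannah ends → Hannah and Rohan overlap.
Lucia starts exactly when Hannah ends (back-to-back, no overlap) — done with Hannah.
Lucia starts before Rohan ends → Rohan and Lucia overlap.
Nadia starts before Rohan ends → Rohan and Nadia overlap.
Nadia starts before Lucia ends → Lucia and Nadia overlap.
Overlapping pairs: Hannah & Rohan, Lucia & Nadia, Lucia & Rohan, Mateo & Noor, Nadia & Rohan — 5 in total.

5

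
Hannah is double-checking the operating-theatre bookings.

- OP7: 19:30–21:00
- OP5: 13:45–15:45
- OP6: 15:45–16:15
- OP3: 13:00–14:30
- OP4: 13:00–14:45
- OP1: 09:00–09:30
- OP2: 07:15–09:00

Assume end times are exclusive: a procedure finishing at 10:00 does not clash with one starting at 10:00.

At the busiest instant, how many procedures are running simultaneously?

3

Sweep the timeline, counting +1 at each start and −1 at each end (ends before starts at a tie):
07:15 start OP2 → 1
09:00 end OP2 → 0
09:00 start OP1 → 1
09:30 end OP1 → 0
13:00 start OP3 → 1
13:00 start OP4 → 2
13:45 start OP5 → 3
14:30 end OP3 → 2
14:45 end OP4 → 1
15:45 end OP5 → 0
15:45 start OP6 → 1
16:15 end OP6 → 0
19:30 start OP7 → 1
21:00 end OP7 → 0
Peak is 3, at 13:45 (OP3, OP4, OP5).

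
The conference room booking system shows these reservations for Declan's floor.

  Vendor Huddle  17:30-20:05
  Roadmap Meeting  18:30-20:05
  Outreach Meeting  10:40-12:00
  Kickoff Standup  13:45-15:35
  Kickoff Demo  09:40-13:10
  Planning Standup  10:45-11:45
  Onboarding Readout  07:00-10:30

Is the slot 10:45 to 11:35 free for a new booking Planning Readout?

No — it overlaps Kickoff Demo, Outreach Meeting, Planning Standup

Onboarding Readout: ends 10:30 at or before Planning Readout starts 10:45 → clear.
Kickoff Demo: starts 09:40 before Planning Readout ends 11:35, and ends 13:10 after Planning Readout starts 10:45 → overlap.
Outreach Meeting: starts 10:40 before Planning Readout ends 11:35, and ends 12:00 after Planning Readout starts 10:45 → overlap.
Planning Standup: starts 10:45 before Planning Readout ends 11:35, and ends 11:45 after Planning Readout starts 10:45 → overlap.
Kickoff Standup: starts 13:45 at or after Planning Readout ends 11:35 → clear.
Vendor Huddle: starts 17:30 at or after Planning Readout ends 11:35 → clear.
Roadmap Meeting: starts 18:30 at or after Planning Readout ends 11:35 → clear.
Planning Readout overlaps Outreach Meeting, Kickoff Demo, Planning Standup.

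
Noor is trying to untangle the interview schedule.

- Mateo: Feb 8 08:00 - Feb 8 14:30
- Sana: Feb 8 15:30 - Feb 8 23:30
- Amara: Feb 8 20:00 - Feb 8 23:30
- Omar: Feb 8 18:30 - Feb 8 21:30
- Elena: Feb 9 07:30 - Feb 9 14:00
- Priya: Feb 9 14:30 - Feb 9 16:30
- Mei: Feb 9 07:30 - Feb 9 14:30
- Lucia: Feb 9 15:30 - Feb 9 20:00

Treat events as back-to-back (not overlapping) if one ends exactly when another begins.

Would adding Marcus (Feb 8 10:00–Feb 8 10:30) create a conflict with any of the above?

Yes — it overlaps Mateo

Mateo: starts Feb 8 08:00 before Marcus ends Feb 8 10:30, and ends Feb 8 14:30 after Marcus starts Feb 8 10:00 → overlap.
Sana: starts Feb 8 15:30 at or after Marcus ends Feb 8 10:30 → clear.
Omar: starts Feb 8 18:30 at or after Marcus ends Feb 8 10:30 → clear.
Amara: starts Feb 8 20:00 at or after Marcus ends Feb 8 10:30 → clear.
Elena: starts Feb 9 07:30 at or after Marcus ends Feb 8 10:30 → clear.
Mei: starts Feb 9 07:30 at or after Marcus ends Feb 8 10:30 → clear.
Priya: starts Feb 9 14:30 at or after Marcus ends Feb 8 10:30 → clear.
Lucia: starts Feb 9 15:30 at or after Marcus ends Feb 8 10:30 → clear.
Marcus overlaps Mateo.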